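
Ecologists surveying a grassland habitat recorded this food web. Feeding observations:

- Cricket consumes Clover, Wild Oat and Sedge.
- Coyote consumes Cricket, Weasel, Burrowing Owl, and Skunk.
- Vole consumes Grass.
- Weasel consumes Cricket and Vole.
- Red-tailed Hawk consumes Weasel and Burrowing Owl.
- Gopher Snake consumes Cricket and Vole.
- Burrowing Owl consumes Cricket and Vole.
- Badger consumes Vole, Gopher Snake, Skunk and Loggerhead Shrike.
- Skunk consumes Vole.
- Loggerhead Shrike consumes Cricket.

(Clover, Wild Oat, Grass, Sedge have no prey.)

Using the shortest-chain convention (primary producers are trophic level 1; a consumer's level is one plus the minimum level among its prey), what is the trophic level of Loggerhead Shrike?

Clover is a producer → level 1.
Cricket eats Clover → level 2.
Loggerhead Shrike eats Cricket → level 3.
No prey of Loggerhead Shrike is below level 2, so 3 is the minimum.

Trophic level 3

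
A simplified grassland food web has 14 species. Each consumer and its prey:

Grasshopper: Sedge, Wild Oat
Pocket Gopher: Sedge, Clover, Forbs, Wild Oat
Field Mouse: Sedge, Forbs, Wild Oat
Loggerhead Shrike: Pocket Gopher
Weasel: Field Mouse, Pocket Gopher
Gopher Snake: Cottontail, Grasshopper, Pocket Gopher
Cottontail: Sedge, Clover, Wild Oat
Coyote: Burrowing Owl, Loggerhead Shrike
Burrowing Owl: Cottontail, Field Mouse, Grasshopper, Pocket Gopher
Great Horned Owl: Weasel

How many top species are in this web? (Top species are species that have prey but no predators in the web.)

3

Top species (has prey, but nothing eats it): Gopher Snake, Great Horned Owl, Coyote.
Count: 3.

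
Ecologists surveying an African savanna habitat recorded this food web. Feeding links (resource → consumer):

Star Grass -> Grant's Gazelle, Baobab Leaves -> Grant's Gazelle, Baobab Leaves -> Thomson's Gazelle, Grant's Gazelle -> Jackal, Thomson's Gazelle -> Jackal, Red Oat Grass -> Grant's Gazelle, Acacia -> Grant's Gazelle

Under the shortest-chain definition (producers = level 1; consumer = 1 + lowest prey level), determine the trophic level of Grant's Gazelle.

Star Grass is a producer → level 1.
Grant's Gazelle eats Star Grass → level 2.

Trophic level 2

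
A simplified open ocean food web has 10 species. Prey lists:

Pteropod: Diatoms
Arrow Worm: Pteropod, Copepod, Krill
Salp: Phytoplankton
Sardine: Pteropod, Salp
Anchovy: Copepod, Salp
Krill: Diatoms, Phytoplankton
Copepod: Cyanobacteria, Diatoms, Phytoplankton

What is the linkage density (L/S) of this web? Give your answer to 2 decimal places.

L/S = 1.40

There are L = 14 links among S = 10 species.
L/S = 14/10 = 1.4000 ≈ 1.40.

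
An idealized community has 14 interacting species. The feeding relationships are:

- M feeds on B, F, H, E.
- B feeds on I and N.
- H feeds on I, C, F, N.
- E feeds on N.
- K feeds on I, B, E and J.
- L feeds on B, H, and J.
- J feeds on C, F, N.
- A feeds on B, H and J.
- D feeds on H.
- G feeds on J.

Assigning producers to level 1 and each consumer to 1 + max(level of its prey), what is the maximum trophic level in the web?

3

Producers (level 1): N, I, C, F.
N → J → K gives K level 3.
No species has a prey at level 3, so no species reaches level 4.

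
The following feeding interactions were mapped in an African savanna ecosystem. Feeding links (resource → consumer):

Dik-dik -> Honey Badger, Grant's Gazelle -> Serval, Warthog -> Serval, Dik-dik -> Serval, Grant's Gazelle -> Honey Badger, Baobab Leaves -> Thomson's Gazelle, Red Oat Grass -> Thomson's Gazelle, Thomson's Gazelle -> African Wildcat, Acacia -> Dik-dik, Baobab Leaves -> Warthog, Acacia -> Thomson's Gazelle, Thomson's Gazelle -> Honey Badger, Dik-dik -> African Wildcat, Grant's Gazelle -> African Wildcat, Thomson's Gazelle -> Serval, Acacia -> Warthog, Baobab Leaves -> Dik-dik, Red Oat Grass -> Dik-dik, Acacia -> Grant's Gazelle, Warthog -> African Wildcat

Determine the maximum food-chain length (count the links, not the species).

One longest chain: Red Oat Grass → Thomson's Gazelle → African Wildcat.
It has 3 species and 2 links.

2 links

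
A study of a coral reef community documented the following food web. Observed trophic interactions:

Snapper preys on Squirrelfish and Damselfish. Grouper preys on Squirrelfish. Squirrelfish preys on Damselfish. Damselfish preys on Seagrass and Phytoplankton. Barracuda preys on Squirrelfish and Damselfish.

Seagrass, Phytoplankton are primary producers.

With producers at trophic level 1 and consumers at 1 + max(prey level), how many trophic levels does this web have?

Producers (level 1): Seagrass, Phytoplankton.
Seagrass → Damselfish → Squirrelfish → Snapper gives Snapper level 4.
No species has a prey at level 4, so no species reaches level 5.

4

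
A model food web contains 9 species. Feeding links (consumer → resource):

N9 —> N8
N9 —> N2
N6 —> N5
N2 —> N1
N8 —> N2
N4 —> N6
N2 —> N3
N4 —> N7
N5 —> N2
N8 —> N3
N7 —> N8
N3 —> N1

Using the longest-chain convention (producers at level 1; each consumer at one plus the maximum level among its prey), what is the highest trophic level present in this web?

Producers (level 1): N1.
N1 → N3 → N2 → N5 → N6 → N4 gives N4 level 6.
No species has a prey at level 6, so no species reaches level 7.

6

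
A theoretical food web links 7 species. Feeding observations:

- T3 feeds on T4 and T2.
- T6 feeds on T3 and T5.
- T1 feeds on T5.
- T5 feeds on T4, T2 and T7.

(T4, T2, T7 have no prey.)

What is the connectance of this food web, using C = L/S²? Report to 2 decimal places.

C = 0.16

The web has S = 7 species and L = 8 feeding links.
C = L / S² = 8 / 49 = 0.1633 ≈ 0.16.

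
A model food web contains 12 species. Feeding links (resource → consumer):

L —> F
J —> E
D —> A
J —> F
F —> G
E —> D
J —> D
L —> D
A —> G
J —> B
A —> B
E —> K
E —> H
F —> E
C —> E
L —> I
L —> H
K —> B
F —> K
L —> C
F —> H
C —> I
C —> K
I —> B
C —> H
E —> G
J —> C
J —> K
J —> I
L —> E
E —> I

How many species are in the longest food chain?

One longest chain: L → F → E → D → A → B.
It has 6 species and 5 links.

6 species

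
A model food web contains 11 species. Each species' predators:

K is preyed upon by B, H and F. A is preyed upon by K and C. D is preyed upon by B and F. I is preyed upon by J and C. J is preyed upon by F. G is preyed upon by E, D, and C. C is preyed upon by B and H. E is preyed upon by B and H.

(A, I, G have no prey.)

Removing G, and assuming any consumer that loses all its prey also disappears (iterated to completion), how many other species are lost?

Remove G.
Round 1: E (all prey gone), D (all prey gone) → extinct.
No further losses. Total secondary extinctions: 2.

2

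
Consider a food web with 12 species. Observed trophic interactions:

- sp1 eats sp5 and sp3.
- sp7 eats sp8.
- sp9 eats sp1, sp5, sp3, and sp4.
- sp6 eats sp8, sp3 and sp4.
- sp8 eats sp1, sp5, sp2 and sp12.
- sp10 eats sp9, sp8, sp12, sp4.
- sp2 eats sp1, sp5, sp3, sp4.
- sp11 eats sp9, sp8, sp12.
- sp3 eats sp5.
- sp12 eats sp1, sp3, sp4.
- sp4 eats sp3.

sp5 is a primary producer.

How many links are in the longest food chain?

One longest chain: sp5 → sp3 → sp4 → sp12 → sp8 → sp10.
It has 6 species and 5 links.

5 links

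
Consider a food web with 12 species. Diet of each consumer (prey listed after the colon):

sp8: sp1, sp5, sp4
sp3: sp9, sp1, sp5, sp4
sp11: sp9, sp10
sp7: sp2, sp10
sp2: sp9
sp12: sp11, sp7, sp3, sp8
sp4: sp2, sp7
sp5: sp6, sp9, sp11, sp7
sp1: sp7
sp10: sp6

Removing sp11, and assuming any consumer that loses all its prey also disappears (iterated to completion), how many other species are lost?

Remove sp11.
Every predator of it retains at least one other prey: sp5 still has sp6, sp9, sp7; sp12 still has sp7, sp3, sp8.
No consumer loses all prey, so no secondary extinctions occur.

0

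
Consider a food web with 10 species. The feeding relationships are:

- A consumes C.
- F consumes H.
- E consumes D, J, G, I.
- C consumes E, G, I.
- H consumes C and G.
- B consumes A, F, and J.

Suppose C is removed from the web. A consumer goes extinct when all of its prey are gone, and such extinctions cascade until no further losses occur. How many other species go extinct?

1

Remove C.
Round 1: A (all prey gone) → extinct.
No further losses. Total secondary extinctions: 1.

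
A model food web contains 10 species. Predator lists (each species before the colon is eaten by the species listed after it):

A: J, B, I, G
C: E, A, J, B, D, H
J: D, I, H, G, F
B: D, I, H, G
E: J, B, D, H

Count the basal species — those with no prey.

Basal species (no prey listed): C.
Count: 1.

1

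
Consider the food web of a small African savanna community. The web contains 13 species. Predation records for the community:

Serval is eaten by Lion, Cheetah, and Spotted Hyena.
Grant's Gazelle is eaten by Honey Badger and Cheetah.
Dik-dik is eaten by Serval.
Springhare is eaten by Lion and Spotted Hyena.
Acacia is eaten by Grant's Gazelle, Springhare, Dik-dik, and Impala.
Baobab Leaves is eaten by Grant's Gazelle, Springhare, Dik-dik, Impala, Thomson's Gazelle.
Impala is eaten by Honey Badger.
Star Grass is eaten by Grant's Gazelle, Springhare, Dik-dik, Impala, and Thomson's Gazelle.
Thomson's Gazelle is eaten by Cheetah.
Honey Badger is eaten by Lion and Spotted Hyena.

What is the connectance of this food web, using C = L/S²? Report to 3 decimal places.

The web has S = 13 species and L = 26 feeding links.
C = L / S² = 26 / 169 = 0.1538 ≈ 0.154.

C = 0.154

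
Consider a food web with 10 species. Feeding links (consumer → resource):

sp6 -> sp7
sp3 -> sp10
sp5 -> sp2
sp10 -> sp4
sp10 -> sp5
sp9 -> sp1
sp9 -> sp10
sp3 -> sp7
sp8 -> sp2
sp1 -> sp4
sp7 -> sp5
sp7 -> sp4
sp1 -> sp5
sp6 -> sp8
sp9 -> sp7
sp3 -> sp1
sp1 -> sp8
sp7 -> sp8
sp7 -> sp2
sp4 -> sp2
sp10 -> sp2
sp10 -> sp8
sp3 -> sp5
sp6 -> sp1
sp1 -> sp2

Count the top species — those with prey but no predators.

3

Top species (has prey, but nothing eats it): sp3, sp9, sp6.
Count: 3.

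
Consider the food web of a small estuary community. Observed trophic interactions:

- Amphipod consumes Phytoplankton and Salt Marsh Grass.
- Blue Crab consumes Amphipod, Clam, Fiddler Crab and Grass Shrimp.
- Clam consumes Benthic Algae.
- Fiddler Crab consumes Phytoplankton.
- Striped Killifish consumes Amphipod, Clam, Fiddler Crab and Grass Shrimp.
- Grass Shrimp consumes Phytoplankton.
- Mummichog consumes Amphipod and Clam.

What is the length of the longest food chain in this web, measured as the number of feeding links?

2 links

One longest chain: Phytoplankton → Amphipod → Mummichog.
It has 3 species and 2 links.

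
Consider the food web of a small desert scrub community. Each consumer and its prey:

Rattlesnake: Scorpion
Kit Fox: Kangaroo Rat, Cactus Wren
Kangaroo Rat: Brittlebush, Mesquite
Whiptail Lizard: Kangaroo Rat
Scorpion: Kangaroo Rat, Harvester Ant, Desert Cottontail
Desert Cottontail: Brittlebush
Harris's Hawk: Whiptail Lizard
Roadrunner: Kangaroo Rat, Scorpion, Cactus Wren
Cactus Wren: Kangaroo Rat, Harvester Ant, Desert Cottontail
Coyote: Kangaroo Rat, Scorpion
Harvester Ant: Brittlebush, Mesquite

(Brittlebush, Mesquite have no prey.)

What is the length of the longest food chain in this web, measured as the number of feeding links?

One longest chain: Brittlebush → Kangaroo Rat → Scorpion → Coyote.
It has 4 species and 3 links.

3 links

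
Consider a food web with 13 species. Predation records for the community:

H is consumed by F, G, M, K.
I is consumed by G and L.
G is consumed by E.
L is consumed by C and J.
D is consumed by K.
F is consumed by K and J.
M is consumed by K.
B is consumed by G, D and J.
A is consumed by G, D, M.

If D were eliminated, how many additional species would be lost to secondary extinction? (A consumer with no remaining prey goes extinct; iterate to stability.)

Remove D.
Every predator of it retains at least one other prey: K still has H, M, F.
No consumer loses all prey, so no secondary extinctions occur.

0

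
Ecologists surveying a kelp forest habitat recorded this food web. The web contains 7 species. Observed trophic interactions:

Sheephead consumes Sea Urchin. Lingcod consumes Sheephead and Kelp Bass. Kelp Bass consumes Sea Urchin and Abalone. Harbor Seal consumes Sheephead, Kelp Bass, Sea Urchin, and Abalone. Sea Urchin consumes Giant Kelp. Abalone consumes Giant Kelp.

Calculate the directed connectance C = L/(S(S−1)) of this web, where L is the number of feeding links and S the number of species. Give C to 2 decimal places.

The web has S = 7 species and L = 11 feeding links.
C = L / (S(S−1)) = 11 / 42 = 0.2619 ≈ 0.26.

C = 0.26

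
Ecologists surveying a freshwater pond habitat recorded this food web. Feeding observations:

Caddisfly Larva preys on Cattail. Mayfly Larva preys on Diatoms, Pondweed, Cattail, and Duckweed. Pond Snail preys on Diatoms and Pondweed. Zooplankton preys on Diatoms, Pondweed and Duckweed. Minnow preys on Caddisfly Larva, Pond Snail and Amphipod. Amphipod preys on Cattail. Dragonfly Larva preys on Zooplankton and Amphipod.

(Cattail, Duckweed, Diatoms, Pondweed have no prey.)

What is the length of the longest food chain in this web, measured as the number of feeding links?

One longest chain: Cattail → Amphipod → Dragonfly Larva.
It has 3 species and 2 links.

2 links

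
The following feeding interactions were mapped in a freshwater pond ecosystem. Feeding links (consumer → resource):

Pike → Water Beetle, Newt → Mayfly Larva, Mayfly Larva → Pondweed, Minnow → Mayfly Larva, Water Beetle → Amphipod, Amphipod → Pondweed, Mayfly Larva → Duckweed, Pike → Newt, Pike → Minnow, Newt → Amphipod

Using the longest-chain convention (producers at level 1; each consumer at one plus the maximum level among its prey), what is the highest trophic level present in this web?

4

Producers (level 1): Duckweed, Pondweed.
Duckweed → Mayfly Larva → Minnow → Pike gives Pike level 4.
No species has a prey at level 4, so no species reaches level 5.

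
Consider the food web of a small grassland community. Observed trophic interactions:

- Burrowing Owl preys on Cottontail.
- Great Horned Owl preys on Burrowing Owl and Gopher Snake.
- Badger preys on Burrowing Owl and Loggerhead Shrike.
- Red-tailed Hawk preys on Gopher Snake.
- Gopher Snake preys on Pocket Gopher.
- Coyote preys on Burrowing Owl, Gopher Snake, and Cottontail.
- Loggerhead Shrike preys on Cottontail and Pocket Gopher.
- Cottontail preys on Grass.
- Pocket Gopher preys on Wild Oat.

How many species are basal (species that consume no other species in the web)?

Basal species (no prey listed): Wild Oat, Grass.
Count: 2.

2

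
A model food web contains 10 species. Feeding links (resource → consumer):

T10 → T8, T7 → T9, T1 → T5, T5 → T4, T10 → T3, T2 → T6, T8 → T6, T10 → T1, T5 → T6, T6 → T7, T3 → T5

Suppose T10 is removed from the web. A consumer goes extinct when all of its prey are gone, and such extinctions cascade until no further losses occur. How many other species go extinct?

5

Remove T10.
Round 1: T3 (all prey gone), T8 (all prey gone), T1 (all prey gone) → extinct.
Round 2: T5 (all prey gone) → extinct.
Round 3: T4 (all prey gone) → extinct.
No further losses. Total secondary extinctions: 5.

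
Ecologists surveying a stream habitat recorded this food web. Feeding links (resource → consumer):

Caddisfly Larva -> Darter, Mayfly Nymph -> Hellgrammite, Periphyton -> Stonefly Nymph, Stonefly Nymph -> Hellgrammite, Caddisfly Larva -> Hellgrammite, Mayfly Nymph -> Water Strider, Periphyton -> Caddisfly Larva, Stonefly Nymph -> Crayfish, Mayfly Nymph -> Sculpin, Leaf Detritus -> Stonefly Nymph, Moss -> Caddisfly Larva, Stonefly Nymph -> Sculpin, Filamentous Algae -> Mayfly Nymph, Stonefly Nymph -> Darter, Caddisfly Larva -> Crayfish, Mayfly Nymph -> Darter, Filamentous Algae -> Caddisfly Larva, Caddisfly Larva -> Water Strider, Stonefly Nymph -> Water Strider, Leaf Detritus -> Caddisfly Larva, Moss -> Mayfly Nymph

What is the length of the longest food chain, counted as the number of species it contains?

One longest chain: Periphyton → Stonefly Nymph → Sculpin.
It has 3 species and 2 links.

3 species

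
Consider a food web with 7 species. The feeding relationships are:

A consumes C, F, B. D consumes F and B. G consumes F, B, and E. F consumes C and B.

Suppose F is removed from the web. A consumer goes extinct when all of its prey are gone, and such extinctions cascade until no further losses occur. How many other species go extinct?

Remove F.
Every predator of it retains at least one other prey: A still has C, B; D still has B; G still has E, B.
No consumer loses all prey, so no secondary extinctions occur.

0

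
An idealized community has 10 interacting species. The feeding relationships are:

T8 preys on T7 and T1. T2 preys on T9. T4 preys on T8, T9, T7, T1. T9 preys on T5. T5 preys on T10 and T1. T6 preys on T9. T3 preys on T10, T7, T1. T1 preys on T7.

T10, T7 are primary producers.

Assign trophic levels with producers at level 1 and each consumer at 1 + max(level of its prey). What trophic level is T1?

Trophic level 2

T7 is a producer → level 1.
T1 eats T7 → level 2.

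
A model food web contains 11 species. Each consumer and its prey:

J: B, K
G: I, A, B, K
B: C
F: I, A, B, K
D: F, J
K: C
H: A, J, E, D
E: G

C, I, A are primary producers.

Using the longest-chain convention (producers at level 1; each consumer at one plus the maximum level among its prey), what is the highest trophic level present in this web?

5

Producers (level 1): C, I, A.
C → B → G → E → H gives H level 5.
No species has a prey at level 5, so no species reaches level 6.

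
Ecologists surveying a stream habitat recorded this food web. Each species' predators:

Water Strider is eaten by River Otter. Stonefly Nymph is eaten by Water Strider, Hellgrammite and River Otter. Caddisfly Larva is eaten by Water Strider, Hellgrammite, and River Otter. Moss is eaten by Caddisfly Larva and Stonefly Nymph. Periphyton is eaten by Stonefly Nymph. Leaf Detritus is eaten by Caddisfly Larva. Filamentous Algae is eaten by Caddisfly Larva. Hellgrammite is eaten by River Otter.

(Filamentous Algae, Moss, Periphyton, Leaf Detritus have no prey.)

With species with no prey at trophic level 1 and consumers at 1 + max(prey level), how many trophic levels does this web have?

4

Basal resources (level 1): Filamentous Algae, Moss, Periphyton, Leaf Detritus.
Filamentous Algae → Caddisfly Larva → Water Strider → River Otter gives River Otter level 4.
No species has a prey at level 4, so no species reaches level 5.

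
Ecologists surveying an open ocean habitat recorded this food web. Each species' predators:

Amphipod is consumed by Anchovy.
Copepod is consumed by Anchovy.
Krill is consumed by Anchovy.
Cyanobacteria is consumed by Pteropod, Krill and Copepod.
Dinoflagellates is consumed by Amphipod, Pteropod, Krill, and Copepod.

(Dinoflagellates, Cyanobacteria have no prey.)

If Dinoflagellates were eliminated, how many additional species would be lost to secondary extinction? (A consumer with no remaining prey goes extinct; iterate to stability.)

Remove Dinoflagellates.
Round 1: Amphipod (all prey gone) → extinct.
No further losses. Total secondary extinctions: 1.

1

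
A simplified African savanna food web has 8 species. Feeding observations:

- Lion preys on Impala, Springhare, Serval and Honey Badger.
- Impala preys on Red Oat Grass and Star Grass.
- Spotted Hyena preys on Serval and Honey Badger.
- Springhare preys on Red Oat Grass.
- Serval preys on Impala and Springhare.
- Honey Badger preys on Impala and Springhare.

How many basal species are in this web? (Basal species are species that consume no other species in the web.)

Basal species (no prey listed): Red Oat Grass, Star Grass.
Count: 2.

2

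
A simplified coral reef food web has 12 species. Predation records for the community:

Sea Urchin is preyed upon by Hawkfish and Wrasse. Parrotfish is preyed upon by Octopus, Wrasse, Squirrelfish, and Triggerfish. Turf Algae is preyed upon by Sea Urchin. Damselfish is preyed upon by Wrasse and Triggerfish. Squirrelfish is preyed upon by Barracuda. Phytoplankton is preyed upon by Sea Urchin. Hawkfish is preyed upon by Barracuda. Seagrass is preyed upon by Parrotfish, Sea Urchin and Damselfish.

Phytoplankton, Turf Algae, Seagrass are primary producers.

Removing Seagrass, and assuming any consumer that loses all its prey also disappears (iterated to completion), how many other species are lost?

Remove Seagrass.
Round 1: Parrotfish (all prey gone), Damselfish (all prey gone) → extinct.
Round 2: Squirrelfish (all prey gone), Triggerfish (all prey gone), Octopus (all prey gone) → extinct.
No further losses. Total secondary extinctions: 5.

5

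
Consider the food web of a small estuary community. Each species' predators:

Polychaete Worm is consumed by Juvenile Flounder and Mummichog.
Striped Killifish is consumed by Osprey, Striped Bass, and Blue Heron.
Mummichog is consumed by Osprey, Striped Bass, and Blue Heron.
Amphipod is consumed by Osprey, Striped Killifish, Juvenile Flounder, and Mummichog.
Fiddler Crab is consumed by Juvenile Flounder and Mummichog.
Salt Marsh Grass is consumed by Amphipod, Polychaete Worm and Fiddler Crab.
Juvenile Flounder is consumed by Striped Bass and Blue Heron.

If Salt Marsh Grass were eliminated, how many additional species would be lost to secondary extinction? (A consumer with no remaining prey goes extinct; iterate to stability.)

Remove Salt Marsh Grass.
Round 1: Polychaete Worm (all prey gone), Fiddler Crab (all prey gone), Amphipod (all prey gone) → extinct.
Round 2: Juvenile Flounder (all prey gone), Striped Killifish (all prey gone), Mummichog (all prey gone) → extinct.
Round 3: Osprey (all prey gone), Striped Bass (all prey gone), Blue Heron (all prey gone) → extinct.
No further losses. Total secondary extinctions: 9.

9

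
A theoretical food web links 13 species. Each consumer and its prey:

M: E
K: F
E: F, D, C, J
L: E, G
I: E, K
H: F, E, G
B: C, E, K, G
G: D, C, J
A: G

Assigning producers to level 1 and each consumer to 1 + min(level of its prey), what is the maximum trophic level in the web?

Producers (level 1): F, D, C, J.
Following each consumer down to its lowest-level prey: F → E → M (levels 1 through 3).
All prey of M (E 2) are at level 2 or above, so M is at level 1 + 2 = 3.
Every consumer has at least one prey at level 2 or below, so none exceeds level 3.

3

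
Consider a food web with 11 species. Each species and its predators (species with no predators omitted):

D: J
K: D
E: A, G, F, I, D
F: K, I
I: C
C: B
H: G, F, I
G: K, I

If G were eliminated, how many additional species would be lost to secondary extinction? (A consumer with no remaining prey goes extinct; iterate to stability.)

0

Remove G.
Every predator of it retains at least one other prey: K still has F; I still has H, E, F.
No consumer loses all prey, so no secondary extinctions occur.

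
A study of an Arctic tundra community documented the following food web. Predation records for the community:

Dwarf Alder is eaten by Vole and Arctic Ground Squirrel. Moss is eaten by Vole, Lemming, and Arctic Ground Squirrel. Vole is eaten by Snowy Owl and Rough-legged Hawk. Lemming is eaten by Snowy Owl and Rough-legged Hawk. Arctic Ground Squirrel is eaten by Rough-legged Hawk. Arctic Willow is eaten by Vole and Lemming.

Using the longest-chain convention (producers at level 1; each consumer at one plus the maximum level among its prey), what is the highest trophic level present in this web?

Producers (level 1): Arctic Willow, Dwarf Alder, Moss.
Dwarf Alder → Arctic Ground Squirrel → Rough-legged Hawk gives Rough-legged Hawk level 3.
No species has a prey at level 3, so no species reaches level 4.

3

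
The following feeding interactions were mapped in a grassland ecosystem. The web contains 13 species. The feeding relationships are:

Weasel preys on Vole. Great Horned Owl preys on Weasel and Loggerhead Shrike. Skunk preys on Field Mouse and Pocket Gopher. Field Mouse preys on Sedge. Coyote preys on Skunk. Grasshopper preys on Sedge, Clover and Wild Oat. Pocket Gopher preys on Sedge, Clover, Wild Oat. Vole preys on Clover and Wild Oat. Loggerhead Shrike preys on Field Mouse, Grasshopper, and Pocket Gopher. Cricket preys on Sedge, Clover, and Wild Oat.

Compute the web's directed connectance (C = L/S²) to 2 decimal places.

The web has S = 13 species and L = 21 feeding links.
C = L / S² = 21 / 169 = 0.1243 ≈ 0.12.

C = 0.12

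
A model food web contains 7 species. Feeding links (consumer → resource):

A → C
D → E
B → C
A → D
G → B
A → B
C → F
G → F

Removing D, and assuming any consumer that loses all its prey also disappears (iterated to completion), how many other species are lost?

Remove D.
Every predator of it retains at least one other prey: A still has C, B.
No consumer loses all prey, so no secondary extinctions occur.

0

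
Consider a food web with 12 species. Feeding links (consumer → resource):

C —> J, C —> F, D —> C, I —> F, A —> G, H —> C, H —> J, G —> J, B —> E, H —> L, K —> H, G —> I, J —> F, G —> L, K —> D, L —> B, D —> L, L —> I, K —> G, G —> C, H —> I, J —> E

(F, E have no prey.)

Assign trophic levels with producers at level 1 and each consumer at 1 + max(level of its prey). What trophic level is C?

F is a producer → level 1.
J eats F (level 1); other prey at levels: E 1 → level 2.
C eats J (level 2); other prey at levels: F 1 → level 3.

Trophic level 3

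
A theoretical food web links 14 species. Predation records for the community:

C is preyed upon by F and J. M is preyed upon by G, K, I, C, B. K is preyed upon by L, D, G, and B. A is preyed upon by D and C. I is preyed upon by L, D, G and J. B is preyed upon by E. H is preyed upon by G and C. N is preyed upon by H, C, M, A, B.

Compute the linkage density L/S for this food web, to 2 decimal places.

L/S = 1.79

There are L = 25 links among S = 14 species.
L/S = 25/14 = 1.7857 ≈ 1.79.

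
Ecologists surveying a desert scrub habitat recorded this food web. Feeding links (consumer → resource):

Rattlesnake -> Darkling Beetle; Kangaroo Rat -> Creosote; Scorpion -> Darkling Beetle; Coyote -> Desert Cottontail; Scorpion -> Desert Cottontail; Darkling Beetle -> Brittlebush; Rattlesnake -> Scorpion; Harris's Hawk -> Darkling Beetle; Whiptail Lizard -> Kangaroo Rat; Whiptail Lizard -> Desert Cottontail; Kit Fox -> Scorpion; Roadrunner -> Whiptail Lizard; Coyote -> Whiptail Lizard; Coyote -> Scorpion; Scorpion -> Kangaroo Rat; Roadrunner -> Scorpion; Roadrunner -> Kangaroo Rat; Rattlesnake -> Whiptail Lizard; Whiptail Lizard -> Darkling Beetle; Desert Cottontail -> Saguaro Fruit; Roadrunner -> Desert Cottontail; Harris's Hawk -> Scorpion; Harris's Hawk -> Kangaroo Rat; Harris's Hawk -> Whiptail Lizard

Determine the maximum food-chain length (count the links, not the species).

3 links

One longest chain: Creosote → Kangaroo Rat → Whiptail Lizard → Rattlesnake.
It has 4 species and 3 links.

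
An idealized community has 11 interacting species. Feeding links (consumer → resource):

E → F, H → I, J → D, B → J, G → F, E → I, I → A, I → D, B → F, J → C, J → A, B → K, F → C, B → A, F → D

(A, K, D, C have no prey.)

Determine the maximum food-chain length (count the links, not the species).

One longest chain: A → J → B.
It has 3 species and 2 links.

2 links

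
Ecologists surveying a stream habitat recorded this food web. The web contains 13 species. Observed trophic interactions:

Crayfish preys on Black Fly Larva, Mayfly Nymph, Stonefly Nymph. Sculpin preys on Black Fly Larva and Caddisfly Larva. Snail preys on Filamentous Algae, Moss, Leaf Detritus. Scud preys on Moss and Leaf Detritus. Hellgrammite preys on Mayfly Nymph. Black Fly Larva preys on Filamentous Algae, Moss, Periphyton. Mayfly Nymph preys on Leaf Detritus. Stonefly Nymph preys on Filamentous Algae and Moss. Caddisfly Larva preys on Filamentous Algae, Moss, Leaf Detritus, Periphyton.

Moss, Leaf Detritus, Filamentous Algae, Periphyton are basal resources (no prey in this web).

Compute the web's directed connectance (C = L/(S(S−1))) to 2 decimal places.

The web has S = 13 species and L = 21 feeding links.
C = L / (S(S−1)) = 21 / 156 = 0.1346 ≈ 0.13.

C = 0.13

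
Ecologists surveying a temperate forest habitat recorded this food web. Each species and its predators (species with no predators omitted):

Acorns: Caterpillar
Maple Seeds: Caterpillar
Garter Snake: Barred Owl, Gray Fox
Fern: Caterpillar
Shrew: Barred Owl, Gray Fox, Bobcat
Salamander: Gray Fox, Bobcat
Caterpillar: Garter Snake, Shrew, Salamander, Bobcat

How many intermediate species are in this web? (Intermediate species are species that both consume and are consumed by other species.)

Intermediate species (has both prey and predators): Caterpillar, Garter Snake, Shrew, Salamander.
Count: 4.

4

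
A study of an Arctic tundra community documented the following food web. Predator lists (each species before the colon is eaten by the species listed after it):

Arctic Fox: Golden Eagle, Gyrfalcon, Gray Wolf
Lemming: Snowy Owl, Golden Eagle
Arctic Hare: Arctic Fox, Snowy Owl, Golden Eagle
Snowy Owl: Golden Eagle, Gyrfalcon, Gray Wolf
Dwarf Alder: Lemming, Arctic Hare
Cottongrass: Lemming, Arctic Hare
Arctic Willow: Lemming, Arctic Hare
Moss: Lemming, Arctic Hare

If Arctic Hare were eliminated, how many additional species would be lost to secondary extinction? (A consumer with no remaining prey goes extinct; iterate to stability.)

1

Remove Arctic Hare.
Round 1: Arctic Fox (all prey gone) → extinct.
No further losses. Total secondary extinctions: 1.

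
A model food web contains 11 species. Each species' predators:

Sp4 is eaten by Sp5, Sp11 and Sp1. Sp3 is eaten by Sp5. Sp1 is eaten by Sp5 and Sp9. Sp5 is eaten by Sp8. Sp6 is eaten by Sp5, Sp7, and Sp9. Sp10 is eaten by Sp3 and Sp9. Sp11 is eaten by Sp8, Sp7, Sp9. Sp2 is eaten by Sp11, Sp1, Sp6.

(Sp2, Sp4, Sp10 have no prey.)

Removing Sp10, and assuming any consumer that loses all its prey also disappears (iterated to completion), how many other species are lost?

Remove Sp10.
Round 1: Sp3 (all prey gone) → extinct.
No further losses. Total secondary extinctions: 1.

1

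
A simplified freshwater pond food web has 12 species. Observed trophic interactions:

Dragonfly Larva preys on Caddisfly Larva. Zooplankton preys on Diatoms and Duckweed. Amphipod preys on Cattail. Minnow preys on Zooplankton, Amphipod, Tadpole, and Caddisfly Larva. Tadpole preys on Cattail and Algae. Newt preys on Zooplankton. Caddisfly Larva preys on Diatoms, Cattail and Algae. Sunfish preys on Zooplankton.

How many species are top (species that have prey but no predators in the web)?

Top species (has prey, but nothing eats it): Newt, Minnow, Sunfish, Dragonfly Larva.
Count: 4.

4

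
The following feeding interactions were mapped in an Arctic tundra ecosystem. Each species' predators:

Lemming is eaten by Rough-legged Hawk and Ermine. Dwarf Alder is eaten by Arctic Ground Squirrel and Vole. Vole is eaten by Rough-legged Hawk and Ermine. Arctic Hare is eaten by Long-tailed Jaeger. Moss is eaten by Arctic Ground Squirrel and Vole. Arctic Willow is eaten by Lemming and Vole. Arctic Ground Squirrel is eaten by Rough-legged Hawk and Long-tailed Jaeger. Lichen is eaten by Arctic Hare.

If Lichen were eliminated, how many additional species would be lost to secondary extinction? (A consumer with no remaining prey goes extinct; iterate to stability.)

Remove Lichen.
Round 1: Arctic Hare (all prey gone) → extinct.
No further losses. Total secondary extinctions: 1.

1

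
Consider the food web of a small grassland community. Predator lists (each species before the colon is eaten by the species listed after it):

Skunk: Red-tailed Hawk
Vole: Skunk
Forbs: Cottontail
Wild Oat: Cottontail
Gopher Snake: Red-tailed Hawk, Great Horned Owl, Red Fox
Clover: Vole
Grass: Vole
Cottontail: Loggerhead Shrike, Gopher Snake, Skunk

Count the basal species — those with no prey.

4

Basal species (no prey listed): Clover, Wild Oat, Forbs, Grass.
Count: 4.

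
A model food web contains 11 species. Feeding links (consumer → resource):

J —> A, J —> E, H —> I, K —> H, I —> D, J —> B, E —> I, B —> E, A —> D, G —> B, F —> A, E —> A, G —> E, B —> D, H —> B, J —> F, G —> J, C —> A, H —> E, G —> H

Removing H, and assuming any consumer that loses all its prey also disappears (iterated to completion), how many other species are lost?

1

Remove H.
Round 1: K (all prey gone) → extinct.
No further losses. Total secondary extinctions: 1.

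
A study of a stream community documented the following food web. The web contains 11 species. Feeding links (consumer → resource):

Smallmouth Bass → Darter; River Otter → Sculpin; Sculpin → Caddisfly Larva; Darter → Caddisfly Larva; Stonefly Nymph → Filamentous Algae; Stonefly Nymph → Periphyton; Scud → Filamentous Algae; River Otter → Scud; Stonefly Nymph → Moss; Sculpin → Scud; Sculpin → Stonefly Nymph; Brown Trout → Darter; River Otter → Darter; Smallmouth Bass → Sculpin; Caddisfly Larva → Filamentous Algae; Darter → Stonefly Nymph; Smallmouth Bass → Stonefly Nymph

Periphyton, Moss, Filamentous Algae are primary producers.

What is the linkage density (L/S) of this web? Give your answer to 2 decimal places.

L/S = 1.55

There are L = 17 links among S = 11 species.
L/S = 17/11 = 1.5455 ≈ 1.55.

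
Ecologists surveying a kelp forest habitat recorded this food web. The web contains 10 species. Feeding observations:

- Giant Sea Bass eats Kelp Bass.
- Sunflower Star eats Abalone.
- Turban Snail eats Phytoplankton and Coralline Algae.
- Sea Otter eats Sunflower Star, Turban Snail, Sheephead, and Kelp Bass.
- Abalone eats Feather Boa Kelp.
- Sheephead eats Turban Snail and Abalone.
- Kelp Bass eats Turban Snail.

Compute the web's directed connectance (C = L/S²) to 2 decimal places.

C = 0.12

The web has S = 10 species and L = 12 feeding links.
C = L / S² = 12 / 100 = 0.1200 ≈ 0.12.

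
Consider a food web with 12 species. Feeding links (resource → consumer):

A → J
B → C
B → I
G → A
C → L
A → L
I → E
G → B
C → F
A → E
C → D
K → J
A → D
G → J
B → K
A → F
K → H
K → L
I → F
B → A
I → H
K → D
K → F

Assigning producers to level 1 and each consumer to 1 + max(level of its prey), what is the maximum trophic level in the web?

Producers (level 1): G.
G → B → I → E gives E level 4.
No species has a prey at level 4, so no species reaches level 5.

4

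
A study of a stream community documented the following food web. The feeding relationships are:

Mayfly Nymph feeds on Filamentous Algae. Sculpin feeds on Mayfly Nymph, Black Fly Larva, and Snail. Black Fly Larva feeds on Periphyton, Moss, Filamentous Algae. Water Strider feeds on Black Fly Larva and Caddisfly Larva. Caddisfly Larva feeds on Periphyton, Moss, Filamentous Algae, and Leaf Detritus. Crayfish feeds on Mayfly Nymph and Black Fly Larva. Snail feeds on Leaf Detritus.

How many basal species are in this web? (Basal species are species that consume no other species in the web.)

Basal species (no prey listed): Moss, Leaf Detritus, Periphyton, Filamentous Algae.
Count: 4.

4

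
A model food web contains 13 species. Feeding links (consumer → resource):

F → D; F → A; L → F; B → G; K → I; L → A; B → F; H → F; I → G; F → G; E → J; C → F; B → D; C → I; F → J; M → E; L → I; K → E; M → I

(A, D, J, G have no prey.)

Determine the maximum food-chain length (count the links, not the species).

2 links

One longest chain: G → I → L.
It has 3 species and 2 links.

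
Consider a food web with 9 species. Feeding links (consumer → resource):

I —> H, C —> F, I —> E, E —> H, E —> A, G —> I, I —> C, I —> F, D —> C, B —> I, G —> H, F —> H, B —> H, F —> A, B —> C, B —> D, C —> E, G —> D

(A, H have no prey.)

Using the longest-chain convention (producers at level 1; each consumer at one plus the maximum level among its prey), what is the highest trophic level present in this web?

5

Producers (level 1): A, H.
A → E → C → D → G gives G level 5.
No species has a prey at level 5, so no species reaches level 6.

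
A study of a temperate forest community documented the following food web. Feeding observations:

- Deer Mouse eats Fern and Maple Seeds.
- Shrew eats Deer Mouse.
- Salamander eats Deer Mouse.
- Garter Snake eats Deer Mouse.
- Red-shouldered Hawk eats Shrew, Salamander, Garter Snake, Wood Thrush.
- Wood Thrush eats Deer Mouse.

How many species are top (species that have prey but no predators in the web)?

1

Top species (has prey, but nothing eats it): Red-shouldered Hawk.
Count: 1.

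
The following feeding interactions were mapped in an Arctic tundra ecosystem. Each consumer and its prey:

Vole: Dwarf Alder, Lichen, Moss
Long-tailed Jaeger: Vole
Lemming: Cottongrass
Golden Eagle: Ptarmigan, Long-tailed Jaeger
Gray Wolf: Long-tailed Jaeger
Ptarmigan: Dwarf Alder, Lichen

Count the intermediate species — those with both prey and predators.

3

Intermediate species (has both prey and predators): Ptarmigan, Vole, Long-tailed Jaeger.
Count: 3.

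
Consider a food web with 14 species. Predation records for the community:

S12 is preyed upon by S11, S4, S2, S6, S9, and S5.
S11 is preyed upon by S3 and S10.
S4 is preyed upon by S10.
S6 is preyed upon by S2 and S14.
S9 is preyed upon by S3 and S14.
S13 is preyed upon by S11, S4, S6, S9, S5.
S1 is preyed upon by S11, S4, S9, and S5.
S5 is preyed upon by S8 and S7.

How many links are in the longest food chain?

2 links

One longest chain: S12 → S9 → S3.
It has 3 species and 2 links.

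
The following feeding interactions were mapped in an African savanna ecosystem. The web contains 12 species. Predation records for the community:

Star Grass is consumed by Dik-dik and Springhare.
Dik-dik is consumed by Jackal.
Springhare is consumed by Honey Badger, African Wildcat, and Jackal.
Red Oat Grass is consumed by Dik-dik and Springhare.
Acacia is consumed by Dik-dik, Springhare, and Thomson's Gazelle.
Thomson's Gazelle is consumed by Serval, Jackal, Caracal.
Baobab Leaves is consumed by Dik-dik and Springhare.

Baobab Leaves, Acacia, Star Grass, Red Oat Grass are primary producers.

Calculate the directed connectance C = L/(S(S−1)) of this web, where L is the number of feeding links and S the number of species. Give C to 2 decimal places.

C = 0.12

The web has S = 12 species and L = 16 feeding links.
C = L / (S(S−1)) = 16 / 132 = 0.1212 ≈ 0.12.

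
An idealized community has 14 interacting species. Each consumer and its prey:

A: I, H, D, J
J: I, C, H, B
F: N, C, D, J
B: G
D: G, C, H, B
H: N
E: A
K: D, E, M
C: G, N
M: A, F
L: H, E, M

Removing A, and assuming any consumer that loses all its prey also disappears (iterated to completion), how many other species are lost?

1

Remove A.
Round 1: E (all prey gone) → extinct.
No further losses. Total secondary extinctions: 1.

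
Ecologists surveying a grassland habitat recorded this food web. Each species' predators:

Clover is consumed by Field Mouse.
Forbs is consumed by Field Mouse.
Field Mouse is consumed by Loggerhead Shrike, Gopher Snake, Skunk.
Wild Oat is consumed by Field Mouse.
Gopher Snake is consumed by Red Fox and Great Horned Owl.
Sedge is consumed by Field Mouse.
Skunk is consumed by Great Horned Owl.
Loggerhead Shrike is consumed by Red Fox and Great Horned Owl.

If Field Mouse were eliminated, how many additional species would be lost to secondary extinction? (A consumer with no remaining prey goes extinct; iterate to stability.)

Remove Field Mouse.
Round 1: Loggerhead Shrike (all prey gone), Gopher Snake (all prey gone), Skunk (all prey gone) → extinct.
Round 2: Great Horned Owl (all prey gone), Red Fox (all prey gone) → extinct.
No further losses. Total secondary extinctions: 5.

5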